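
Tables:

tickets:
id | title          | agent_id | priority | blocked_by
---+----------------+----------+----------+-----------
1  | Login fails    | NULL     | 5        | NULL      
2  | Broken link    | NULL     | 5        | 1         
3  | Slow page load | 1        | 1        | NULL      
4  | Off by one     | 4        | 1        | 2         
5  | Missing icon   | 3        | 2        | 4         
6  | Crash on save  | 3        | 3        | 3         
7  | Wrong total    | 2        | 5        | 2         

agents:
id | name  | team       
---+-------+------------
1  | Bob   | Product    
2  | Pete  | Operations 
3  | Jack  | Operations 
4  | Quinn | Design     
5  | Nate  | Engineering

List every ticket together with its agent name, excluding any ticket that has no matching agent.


INNER JOIN keeps only tickets rows whose agent_id matches an id in agents. Walk through each ticket:
  - ticket 1 (Login fails): agent_id=NULL, no match -> dropped
  - ticket 2 (Broken link): agent_id=NULL, no match -> dropped
  - ticket 3 (Slow page load): agent_id=1 -> matches Bob
  - ticket 4 (Off by one): agent_id=4 -> matches Quinn
  - ticket 5 (Missing icon): agent_id=3 -> matches Jack
  - ticket 6 (Crash on save): agent_id=3 -> matches Jack
  - ticket 7 (Wrong total): agent_id=2 -> matches Pete
So 2 of 7 rows are dropped.

SQL:
SELECT a.title, b.name AS agent
FROM tickets a
INNER JOIN agents b ON a.agent_id = b.id

Result:
title          | agent
---------------+------
Slow page load | Bob  
Off by one     | Quinn
Missing icon   | Jack 
Crash on save  | Jack 
Wrong total    | Pete 


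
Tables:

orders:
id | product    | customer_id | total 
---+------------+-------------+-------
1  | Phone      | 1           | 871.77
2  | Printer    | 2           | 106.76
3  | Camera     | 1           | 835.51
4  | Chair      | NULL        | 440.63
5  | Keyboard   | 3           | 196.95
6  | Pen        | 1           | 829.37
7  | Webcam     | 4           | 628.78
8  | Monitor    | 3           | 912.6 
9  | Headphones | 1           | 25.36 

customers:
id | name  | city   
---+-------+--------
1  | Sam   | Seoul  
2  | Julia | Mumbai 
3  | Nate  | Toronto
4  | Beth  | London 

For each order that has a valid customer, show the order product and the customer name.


INNER JOIN keeps only orders rows whose customer_id matches an id in customers. Walk through each order:
  - order 1 (Phone): customer_id=1 -> matches Sam
  - order 2 (Printer): customer_id=2 -> matches Julia
  - order 3 (Camera): customer_id=1 -> matches Sam
  - order 4 (Chair): customer_id=NULL, no match -> dropped
  - order 5 (Keyboard): customer_id=3 -> matches Nate
  - order 6 (Pen): customer_id=1 -> matches Sam
  - order 7 (Webcam): customer_id=4 -> matches Beth
  - order 8 (Monitor): customer_id=3 -> matches Nate
  - order 9 (Headphones): customer_id=1 -> matches Sam
So 1 of 9 rows is dropped.

SQL:
SELECT a.product, b.name AS customer
FROM orders a
INNER JOIN customers b ON a.customer_id = b.id

Result:
product    | customer
-----------+---------
Phone      | Sam     
Printer    | Julia   
Camera     | Sam     
Keyboard   | Nate    
Pen        | Sam     
Webcam     | Beth    
Monitor    | Nate    
Headphones | Sam     


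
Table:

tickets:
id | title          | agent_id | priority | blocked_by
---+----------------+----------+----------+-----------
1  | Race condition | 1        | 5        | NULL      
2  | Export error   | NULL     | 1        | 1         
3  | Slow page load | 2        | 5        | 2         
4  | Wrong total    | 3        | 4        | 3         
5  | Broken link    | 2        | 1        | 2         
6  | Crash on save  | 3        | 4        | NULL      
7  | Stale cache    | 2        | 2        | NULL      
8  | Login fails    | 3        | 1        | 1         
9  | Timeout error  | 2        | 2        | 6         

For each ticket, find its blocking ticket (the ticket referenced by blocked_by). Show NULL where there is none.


This is a self-join: tickets is joined to a second copy of itself, matching each row's blocked_by to another row's id. Use LEFT JOIN so rows with blocked_by=NULL are kept.
  - ticket 1 (Race condition): blocked_by=NULL -> NULL
  - ticket 2 (Export error): blocked_by=1 -> Race condition
  - ticket 3 (Slow page load): blocked_by=2 -> Export error
  - ticket 4 (Wrong total): blocked_by=3 -> Slow page load
  - ticket 5 (Broken link): blocked_by=2 -> Export error
  - ticket 6 (Crash on save): blocked_by=NULL -> NULL
  - ticket 7 (Stale cache): blocked_by=NULL -> NULL
  - ticket 8 (Login fails): blocked_by=1 -> Race condition
  - ticket 9 (Timeout error): blocked_by=6 -> Crash on save

SQL:
SELECT a.title AS item, b.title AS blocked_by
FROM tickets a
LEFT JOIN tickets b ON a.blocked_by = b.id

Result:
item           | blocked_by    
---------------+---------------
Race condition | NULL          
Export error   | Race condition
Slow page load | Export error  
Wrong total    | Slow page load
Broken link    | Export error  
Crash on save  | NULL          
Stale cache    | NULL          
Login fails    | Race condition
Timeout error  | Crash on save 


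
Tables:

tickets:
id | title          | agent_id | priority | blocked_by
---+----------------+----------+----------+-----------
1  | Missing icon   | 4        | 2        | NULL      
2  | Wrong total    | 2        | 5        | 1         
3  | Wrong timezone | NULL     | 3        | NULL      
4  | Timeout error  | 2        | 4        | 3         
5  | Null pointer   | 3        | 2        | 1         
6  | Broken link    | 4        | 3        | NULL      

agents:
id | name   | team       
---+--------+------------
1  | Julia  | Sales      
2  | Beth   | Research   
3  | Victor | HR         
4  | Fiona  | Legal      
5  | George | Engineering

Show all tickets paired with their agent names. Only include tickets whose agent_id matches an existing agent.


INNER JOIN keeps only tickets rows whose agent_id matches an id in agents. Walk through each ticket:
  - ticket 1 (Missing icon): agent_id=4 -> matches Fiona
  - ticket 2 (Wrong total): agent_id=2 -> matches Beth
  - ticket 3 (Wrong timezone): agent_id=NULL, no match -> dropped
  - ticket 4 (Timeout error): agent_id=2 -> matches Beth
  - ticket 5 (Null pointer): agent_id=3 -> matches Victor
  - ticket 6 (Broken link): agent_id=4 -> matches Fiona
So 1 of 6 rows is dropped.

SQL:
SELECT a.title, b.name AS agent
FROM tickets a
INNER JOIN agents b ON a.agent_id = b.id

Result:
title         | agent 
--------------+-------
Missing icon  | Fiona 
Wrong total   | Beth  
Timeout error | Beth  
Null pointer  | Victor
Broken link   | Fiona 


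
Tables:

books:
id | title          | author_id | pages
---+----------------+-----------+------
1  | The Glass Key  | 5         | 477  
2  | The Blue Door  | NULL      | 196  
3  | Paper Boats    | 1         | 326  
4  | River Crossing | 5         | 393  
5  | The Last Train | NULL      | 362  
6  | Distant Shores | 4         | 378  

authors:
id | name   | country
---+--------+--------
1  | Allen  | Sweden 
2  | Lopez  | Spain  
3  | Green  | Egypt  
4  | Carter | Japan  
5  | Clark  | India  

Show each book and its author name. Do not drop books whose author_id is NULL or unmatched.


LEFT JOIN keeps every row from books (the left table); where author_id has no match in authors, the author columns become NULL. Walk through each book:
  - book 1 (The Glass Key): author_id=5 -> matches Clark
  - book 2 (The Blue Door): author_id=NULL, no match -> kept with NULL
  - book 3 (Paper Boats): author_id=1 -> matches Allen
  - book 4 (River Crossing): author_id=5 -> matches Clark
  - book 5 (The Last Train): author_id=NULL, no match -> kept with NULL
  - book 6 (Distant Shores): author_id=4 -> matches Carter
All 6 rows appear; 2 have NULL author.

SQL:
SELECT a.title, b.name AS author
FROM books a
LEFT JOIN authors b ON a.author_id = b.id

Result:
title          | author
---------------+-------
The Glass Key  | Clark 
The Blue Door  | NULL  
Paper Boats    | Allen 
River Crossing | Clark 
The Last Train | NULL  
Distant Shores | Carter


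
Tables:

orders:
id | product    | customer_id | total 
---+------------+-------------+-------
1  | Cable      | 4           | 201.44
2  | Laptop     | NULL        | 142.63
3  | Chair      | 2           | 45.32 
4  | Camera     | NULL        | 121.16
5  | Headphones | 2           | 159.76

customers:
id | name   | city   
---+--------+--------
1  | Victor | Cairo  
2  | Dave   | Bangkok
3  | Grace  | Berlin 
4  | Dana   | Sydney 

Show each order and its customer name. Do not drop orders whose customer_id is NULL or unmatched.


LEFT JOIN keeps every row from orders (the left table); where customer_id has no match in customers, the customer columns become NULL. Walk through each order:
  - order 1 (Cable): customer_id=4 -> matches Dana
  - order 2 (Laptop): customer_id=NULL, no match -> kept with NULL
  - order 3 (Chair): customer_id=2 -> matches Dave
  - order 4 (Camera): customer_id=NULL, no match -> kept with NULL
  - order 5 (Headphones): customer_id=2 -> matches Dave
All 5 rows appear; 2 have NULL customer.

SQL:
SELECT a.product, b.name AS customer
FROM orders a
LEFT JOIN customers b ON a.customer_id = b.id

Result:
product    | customer
-----------+---------
Cable      | Dana    
Laptop     | NULL    
Chair      | Dave    
Camera     | NULL    
Headphones | Dave    


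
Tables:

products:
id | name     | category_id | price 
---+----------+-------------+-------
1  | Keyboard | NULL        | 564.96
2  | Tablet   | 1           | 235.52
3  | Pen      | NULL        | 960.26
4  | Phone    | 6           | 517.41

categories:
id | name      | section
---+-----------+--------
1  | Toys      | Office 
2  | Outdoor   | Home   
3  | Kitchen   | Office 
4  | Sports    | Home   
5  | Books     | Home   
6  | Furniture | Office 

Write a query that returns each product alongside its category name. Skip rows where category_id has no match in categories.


INNER JOIN keeps only products rows whose category_id matches an id in categories. Walk through each product:
  - product 1 (Keyboard): category_id=NULL, no match -> dropped
  - product 2 (Tablet): category_id=1 -> matches Toys
  - product 3 (Pen): category_id=NULL, no match -> dropped
  - product 4 (Phone): category_id=6 -> matches Furniture
So 2 of 4 rows are dropped.

SQL:
SELECT a.name, b.name AS category
FROM products a
INNER JOIN categories b ON a.category_id = b.id

Result:
name   | category 
-------+----------
Tablet | Toys     
Phone  | Furniture


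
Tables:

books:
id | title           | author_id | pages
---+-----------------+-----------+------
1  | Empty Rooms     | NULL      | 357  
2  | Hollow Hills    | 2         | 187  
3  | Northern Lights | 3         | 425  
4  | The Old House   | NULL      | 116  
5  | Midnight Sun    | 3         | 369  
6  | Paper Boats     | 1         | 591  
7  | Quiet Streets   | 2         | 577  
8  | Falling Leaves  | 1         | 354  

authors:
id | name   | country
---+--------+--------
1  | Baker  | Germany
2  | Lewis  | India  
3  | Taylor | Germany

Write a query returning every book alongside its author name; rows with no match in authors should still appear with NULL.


LEFT JOIN keeps every row from books (the left table); where author_id has no match in authors, the author columns become NULL. Walk through each book:
  - book 1 (Empty Rooms): author_id=NULL, no match -> kept with NULL
  - book 2 (Hollow Hills): author_id=2 -> matches Lewis
  - book 3 (Northern Lights): author_id=3 -> matches Taylor
  - book 4 (The Old House): author_id=NULL, no match -> kept with NULL
  - book 5 (Midnight Sun): author_id=3 -> matches Taylor
  - book 6 (Paper Boats): author_id=1 -> matches Baker
  - book 7 (Quiet Streets): author_id=2 -> matches Lewis
  - book 8 (Falling Leaves): author_id=1 -> matches Baker
All 8 rows appear; 2 have NULL author.

SQL:
SELECT a.title, b.name AS author
FROM books a
LEFT JOIN authors b ON a.author_id = b.id

Result:
title           | author
----------------+-------
Empty Rooms     | NULL  
Hollow Hills    | Lewis 
Northern Lights | Taylor
The Old House   | NULL  
Midnight Sun    | Taylor
Paper Boats     | Baker 
Quiet Streets   | Lewis 
Falling Leaves  | Baker 


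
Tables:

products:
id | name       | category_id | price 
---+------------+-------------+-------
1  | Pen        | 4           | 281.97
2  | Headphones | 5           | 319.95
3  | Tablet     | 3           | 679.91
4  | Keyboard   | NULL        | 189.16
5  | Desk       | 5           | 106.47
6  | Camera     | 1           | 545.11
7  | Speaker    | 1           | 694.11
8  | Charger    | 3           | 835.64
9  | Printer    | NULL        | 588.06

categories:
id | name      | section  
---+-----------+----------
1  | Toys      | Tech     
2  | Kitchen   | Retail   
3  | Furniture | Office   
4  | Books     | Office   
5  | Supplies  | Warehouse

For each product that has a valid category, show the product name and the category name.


INNER JOIN keeps only products rows whose category_id matches an id in categories. Walk through each product:
  - product 1 (Pen): category_id=4 -> matches Books
  - product 2 (Headphones): category_id=5 -> matches Supplies
  - product 3 (Tablet): category_id=3 -> matches Furniture
  - product 4 (Keyboard): category_id=NULL, no match -> dropped
  - product 5 (Desk): category_id=5 -> matches Supplies
  - product 6 (Camera): category_id=1 -> matches Toys
  - product 7 (Speaker): category_id=1 -> matches Toys
  - product 8 (Charger): category_id=3 -> matches Furniture
  - product 9 (Printer): category_id=NULL, no match -> dropped
So 2 of 9 rows are dropped.

SQL:
SELECT a.name, b.name AS category
FROM products a
INNER JOIN categories b ON a.category_id = b.id

Result:
name       | category 
-----------+----------
Pen        | Books    
Headphones | Supplies 
Tablet     | Furniture
Desk       | Supplies 
Camera     | Toys     
Speaker    | Toys     
Charger    | Furniture


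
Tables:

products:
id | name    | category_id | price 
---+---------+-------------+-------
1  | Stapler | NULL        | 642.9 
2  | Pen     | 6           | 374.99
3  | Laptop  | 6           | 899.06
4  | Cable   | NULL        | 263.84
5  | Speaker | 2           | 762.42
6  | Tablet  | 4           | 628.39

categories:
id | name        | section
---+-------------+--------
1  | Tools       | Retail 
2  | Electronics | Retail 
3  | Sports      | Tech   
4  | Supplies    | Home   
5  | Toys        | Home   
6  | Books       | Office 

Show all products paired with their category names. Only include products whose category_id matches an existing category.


INNER JOIN keeps only products rows whose category_id matches an id in categories. Walk through each product:
  - product 1 (Stapler): category_id=NULL, no match -> dropped
  - product 2 (Pen): category_id=6 -> matches Books
  - product 3 (Laptop): category_id=6 -> matches Books
  - product 4 (Cable): category_id=NULL, no match -> dropped
  - product 5 (Speaker): category_id=2 -> matches Electronics
  - product 6 (Tablet): category_id=4 -> matches Supplies
So 2 of 6 rows are dropped.

SQL:
SELECT a.name, b.name AS category
FROM products a
INNER JOIN categories b ON a.category_id = b.id

Result:
name    | category   
--------+------------
Pen     | Books      
Laptop  | Books      
Speaker | Electronics
Tablet  | Supplies   


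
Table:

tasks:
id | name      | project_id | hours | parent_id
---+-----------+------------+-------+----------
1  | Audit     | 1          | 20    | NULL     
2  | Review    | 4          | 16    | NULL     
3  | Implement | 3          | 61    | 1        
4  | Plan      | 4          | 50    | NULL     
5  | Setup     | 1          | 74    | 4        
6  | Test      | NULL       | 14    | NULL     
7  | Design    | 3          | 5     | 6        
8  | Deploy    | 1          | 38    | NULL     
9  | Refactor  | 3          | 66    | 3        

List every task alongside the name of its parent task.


This is a self-join: tasks is joined to a second copy of itself, matching each row's parent_id to another row's id. Use LEFT JOIN so rows with parent_id=NULL are kept.
  - task 1 (Audit): parent_id=NULL -> NULL
  - task 2 (Review): parent_id=NULL -> NULL
  - task 3 (Implement): parent_id=1 -> Audit
  - task 4 (Plan): parent_id=NULL -> NULL
  - task 5 (Setup): parent_id=4 -> Plan
  - task 6 (Test): parent_id=NULL -> NULL
  - task 7 (Design): parent_id=6 -> Test
  - task 8 (Deploy): parent_id=NULL -> NULL
  - task 9 (Refactor): parent_id=3 -> Implement

SQL:
SELECT a.name AS item, b.name AS parent
FROM tasks a
LEFT JOIN tasks b ON a.parent_id = b.id

Result:
item      | parent   
----------+----------
Audit     | NULL     
Review    | NULL     
Implement | Audit    
Plan      | NULL     
Setup     | Plan     
Test      | NULL     
Design    | Test     
Deploy    | NULL     
Refactor  | Implement


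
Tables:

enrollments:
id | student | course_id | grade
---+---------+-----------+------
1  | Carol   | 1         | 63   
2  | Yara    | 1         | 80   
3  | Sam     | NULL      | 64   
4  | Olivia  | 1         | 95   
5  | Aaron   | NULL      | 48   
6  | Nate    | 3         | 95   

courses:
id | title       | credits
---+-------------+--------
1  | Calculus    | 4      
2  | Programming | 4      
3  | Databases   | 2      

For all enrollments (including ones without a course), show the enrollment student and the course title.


LEFT JOIN keeps every row from enrollments (the left table); where course_id has no match in courses, the course columns become NULL. Walk through each enrollment:
  - enrollment 1 (Carol): course_id=1 -> matches Calculus
  - enrollment 2 (Yara): course_id=1 -> matches Calculus
  - enrollment 3 (Sam): course_id=NULL, no match -> kept with NULL
  - enrollment 4 (Olivia): course_id=1 -> matches Calculus
  - enrollment 5 (Aaron): course_id=NULL, no match -> kept with NULL
  - enrollment 6 (Nate): course_id=3 -> matches Databases
All 6 rows appear; 2 have NULL course.

SQL:
SELECT a.student, b.title AS course
FROM enrollments a
LEFT JOIN courses b ON a.course_id = b.id

Result:
student | course   
--------+----------
Carol   | Calculus 
Yara    | Calculus 
Sam     | NULL     
Olivia  | Calculus 
Aaron   | NULL     
Nate    | Databases


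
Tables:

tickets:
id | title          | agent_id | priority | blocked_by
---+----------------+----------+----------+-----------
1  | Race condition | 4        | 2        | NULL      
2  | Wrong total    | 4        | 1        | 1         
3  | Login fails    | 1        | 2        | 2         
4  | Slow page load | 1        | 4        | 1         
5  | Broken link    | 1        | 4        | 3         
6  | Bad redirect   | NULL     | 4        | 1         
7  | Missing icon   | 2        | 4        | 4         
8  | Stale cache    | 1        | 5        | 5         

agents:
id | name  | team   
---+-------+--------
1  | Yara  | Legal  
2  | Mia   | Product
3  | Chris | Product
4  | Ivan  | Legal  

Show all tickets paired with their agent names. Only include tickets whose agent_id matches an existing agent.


INNER JOIN keeps only tickets rows whose agent_id matches an id in agents. Walk through each ticket:
  - ticket 1 (Race condition): agent_id=4 -> matches Ivan
  - ticket 2 (Wrong total): agent_id=4 -> matches Ivan
  - ticket 3 (Login fails): agent_id=1 -> matches Yara
  - ticket 4 (Slow page load): agent_id=1 -> matches Yara
  - ticket 5 (Broken link): agent_id=1 -> matches Yara
  - ticket 6 (Bad redirect): agent_id=NULL, no match -> dropped
  - ticket 7 (Missing icon): agent_id=2 -> matches Mia
  - ticket 8 (Stale cache): agent_id=1 -> matches Yara
So 1 of 8 rows is dropped.

SQL:
SELECT a.title, b.name AS agent
FROM tickets a
INNER JOIN agents b ON a.agent_id = b.id

Result:
title          | agent
---------------+------
Race condition | Ivan 
Wrong total    | Ivan 
Login fails    | Yara 
Slow page load | Yara 
Broken link    | Yara 
Missing icon   | Mia  
Stale cache    | Yara 


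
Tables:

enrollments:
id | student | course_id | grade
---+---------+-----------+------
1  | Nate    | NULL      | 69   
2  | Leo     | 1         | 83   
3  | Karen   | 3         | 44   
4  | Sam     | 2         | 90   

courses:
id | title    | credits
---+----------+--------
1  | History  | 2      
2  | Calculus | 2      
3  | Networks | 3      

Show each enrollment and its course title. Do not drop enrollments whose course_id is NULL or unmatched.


LEFT JOIN keeps every row from enrollments (the left table); where course_id has no match in courses, the course columns become NULL. Walk through each enrollment:
  - enrollment 1 (Nate): course_id=NULL, no match -> kept with NULL
  - enrollment 2 (Leo): course_id=1 -> matches History
  - enrollment 3 (Karen): course_id=3 -> matches Networks
  - enrollment 4 (Sam): course_id=2 -> matches Calculus
All 4 rows appear; 1 has NULL course.

SQL:
SELECT a.student, b.title AS course
FROM enrollments a
LEFT JOIN courses b ON a.course_id = b.id

Result:
student | course  
--------+---------
Nate    | NULL    
Leo     | History 
Karen   | Networks
Sam     | Calculus


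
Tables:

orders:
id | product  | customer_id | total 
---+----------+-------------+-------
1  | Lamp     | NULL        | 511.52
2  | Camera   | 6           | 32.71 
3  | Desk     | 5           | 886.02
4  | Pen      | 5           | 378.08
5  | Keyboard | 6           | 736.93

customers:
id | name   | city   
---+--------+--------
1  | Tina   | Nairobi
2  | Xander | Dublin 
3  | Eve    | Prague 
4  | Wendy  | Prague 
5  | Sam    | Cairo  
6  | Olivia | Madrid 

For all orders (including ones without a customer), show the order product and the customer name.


LEFT JOIN keeps every row from orders (the left table); where customer_id has no match in customers, the customer columns become NULL. Walk through each order:
  - order 1 (Lamp): customer_id=NULL, no match -> kept with NULL
  - order 2 (Camera): customer_id=6 -> matches Olivia
  - order 3 (Desk): customer_id=5 -> matches Sam
  - order 4 (Pen): customer_id=5 -> matches Sam
  - order 5 (Keyboard): customer_id=6 -> matches Olivia
All 5 rows appear; 1 has NULL customer.

SQL:
SELECT a.product, b.name AS customer
FROM orders a
LEFT JOIN customers b ON a.customer_id = b.id

Result:
product  | customer
---------+---------
Lamp     | NULL    
Camera   | Olivia  
Desk     | Sam     
Pen      | Sam     
Keyboard | Olivia  


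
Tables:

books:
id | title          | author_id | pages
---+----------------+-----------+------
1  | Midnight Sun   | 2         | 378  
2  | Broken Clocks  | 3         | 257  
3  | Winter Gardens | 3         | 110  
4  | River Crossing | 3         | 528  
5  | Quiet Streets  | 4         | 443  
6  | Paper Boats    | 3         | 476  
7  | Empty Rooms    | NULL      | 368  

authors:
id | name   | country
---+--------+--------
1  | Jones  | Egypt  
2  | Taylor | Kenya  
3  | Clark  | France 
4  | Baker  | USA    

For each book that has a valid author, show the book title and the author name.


INNER JOIN keeps only books rows whose author_id matches an id in authors. Walk through each book:
  - book 1 (Midnight Sun): author_id=2 -> matches Taylor
  - book 2 (Broken Clocks): author_id=3 -> matches Clark
  - book 3 (Winter Gardens): author_id=3 -> matches Clark
  - book 4 (River Crossing): author_id=3 -> matches Clark
  - book 5 (Quiet Streets): author_id=4 -> matches Baker
  - book 6 (Paper Boats): author_id=3 -> matches Clark
  - book 7 (Empty Rooms): author_id=NULL, no match -> dropped
So 1 of 7 rows is dropped.

SQL:
SELECT a.title, b.name AS author
FROM books a
INNER JOIN authors b ON a.author_id = b.id

Result:
title          | author
---------------+-------
Midnight Sun   | Taylor
Broken Clocks  | Clark 
Winter Gardens | Clark 
River Crossing | Clark 
Quiet Streets  | Baker 
Paper Boats    | Clark 


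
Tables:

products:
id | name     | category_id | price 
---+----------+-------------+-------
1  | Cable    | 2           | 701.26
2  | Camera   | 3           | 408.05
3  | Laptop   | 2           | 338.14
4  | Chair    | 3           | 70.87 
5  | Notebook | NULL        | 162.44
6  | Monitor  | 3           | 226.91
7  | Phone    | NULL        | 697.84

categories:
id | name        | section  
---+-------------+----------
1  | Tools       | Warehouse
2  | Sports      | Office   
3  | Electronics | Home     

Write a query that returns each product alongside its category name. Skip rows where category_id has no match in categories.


INNER JOIN keeps only products rows whose category_id matches an id in categories. Walk through each product:
  - product 1 (Cable): category_id=2 -> matches Sports
  - product 2 (Camera): category_id=3 -> matches Electronics
  - product 3 (Laptop): category_id=2 -> matches Sports
  - product 4 (Chair): category_id=3 -> matches Electronics
  - product 5 (Notebook): category_id=NULL, no match -> dropped
  - product 6 (Monitor): category_id=3 -> matches Electronics
  - product 7 (Phone): category_id=NULL, no match -> dropped
So 2 of 7 rows are dropped.

SQL:
SELECT a.name, b.name AS category
FROM products a
INNER JOIN categories b ON a.category_id = b.id

Result:
name    | category   
--------+------------
Cable   | Sports     
Camera  | Electronics
Laptop  | Sports     
Chair   | Electronics
Monitor | Electronics


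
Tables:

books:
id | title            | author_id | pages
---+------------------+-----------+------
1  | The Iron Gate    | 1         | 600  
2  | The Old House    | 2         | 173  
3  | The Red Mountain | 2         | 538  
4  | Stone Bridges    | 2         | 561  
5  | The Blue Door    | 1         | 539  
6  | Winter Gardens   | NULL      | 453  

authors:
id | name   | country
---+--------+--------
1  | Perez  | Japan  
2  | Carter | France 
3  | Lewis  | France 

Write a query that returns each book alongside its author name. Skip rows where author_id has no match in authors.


INNER JOIN keeps only books rows whose author_id matches an id in authors. Walk through each book:
  - book 1 (The Iron Gate): author_id=1 -> matches Perez
  - book 2 (The Old House): author_id=2 -> matches Carter
  - book 3 (The Red Mountain): author_id=2 -> matches Carter
  - book 4 (Stone Bridges): author_id=2 -> matches Carter
  - book 5 (The Blue Door): author_id=1 -> matches Perez
  - book 6 (Winter Gardens): author_id=NULL, no match -> dropped
So 1 of 6 rows is dropped.

SQL:
SELECT a.title, b.name AS author
FROM books a
INNER JOIN authors b ON a.author_id = b.id

Result:
title            | author
-----------------+-------
The Iron Gate    | Perez 
The Old House    | Carter
The Red Mountain | Carter
Stone Bridges    | Carter
The Blue Door    | Perez 


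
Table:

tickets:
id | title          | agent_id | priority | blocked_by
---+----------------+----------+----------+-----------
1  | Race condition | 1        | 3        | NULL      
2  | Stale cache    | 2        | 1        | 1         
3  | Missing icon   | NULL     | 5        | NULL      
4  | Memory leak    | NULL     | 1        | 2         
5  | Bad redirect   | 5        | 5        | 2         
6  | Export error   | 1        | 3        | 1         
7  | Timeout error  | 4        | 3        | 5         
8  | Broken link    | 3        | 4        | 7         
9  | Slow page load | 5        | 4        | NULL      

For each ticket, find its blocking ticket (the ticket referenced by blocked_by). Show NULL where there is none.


This is a self-join: tickets is joined to a second copy of itself, matching each row's blocked_by to another row's id. Use LEFT JOIN so rows with blocked_by=NULL are kept.
  - ticket 1 (Race condition): blocked_by=NULL -> NULL
  - ticket 2 (Stale cache): blocked_by=1 -> Race condition
  - ticket 3 (Missing icon): blocked_by=NULL -> NULL
  - ticket 4 (Memory leak): blocked_by=2 -> Stale cache
  - ticket 5 (Bad redirect): blocked_by=2 -> Stale cache
  - ticket 6 (Export error): blocked_by=1 -> Race condition
  - ticket 7 (Timeout error): blocked_by=5 -> Bad redirect
  - ticket 8 (Broken link): blocked_by=7 -> Timeout error
  - ticket 9 (Slow page load): blocked_by=NULL -> NULL

SQL:
SELECT a.title AS item, b.title AS blocked_by
FROM tickets a
LEFT JOIN tickets b ON a.blocked_by = b.id

Result:
item           | blocked_by    
---------------+---------------
Race condition | NULL          
Stale cache    | Race condition
Missing icon   | NULL          
Memory leak    | Stale cache   
Bad redirect   | Stale cache   
Export error   | Race condition
Timeout error  | Bad redirect  
Broken link    | Timeout error 
Slow page load | NULL          


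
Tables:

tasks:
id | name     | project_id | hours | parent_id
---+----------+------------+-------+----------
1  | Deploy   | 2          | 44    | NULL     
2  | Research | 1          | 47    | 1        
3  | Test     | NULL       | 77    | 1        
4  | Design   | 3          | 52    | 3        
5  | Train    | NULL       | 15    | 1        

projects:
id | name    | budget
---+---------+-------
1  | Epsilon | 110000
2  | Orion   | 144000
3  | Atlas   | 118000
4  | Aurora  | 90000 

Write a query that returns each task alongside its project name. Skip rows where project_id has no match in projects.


INNER JOIN keeps only tasks rows whose project_id matches an id in projects. Walk through each task:
  - task 1 (Deploy): project_id=2 -> matches Orion
  - task 2 (Research): project_id=1 -> matches Epsilon
  - task 3 (Test): project_id=NULL, no match -> dropped
  - task 4 (Design): project_id=3 -> matches Atlas
  - task 5 (Train): project_id=NULL, no match -> dropped
So 2 of 5 rows are dropped.

SQL:
SELECT a.name, b.name AS project
FROM tasks a
INNER JOIN projects b ON a.project_id = b.id

Result:
name     | project
---------+--------
Deploy   | Orion  
Research | Epsilon
Design   | Atlas  


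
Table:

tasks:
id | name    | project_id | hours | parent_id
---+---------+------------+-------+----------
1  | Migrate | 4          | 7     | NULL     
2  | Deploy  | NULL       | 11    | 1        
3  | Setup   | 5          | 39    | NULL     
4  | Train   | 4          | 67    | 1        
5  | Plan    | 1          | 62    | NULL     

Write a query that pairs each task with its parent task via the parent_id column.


This is a self-join: tasks is joined to a second copy of itself, matching each row's parent_id to another row's id. Use LEFT JOIN so rows with parent_id=NULL are kept.
  - task 1 (Migrate): parent_id=NULL -> NULL
  - task 2 (Deploy): parent_id=1 -> Migrate
  - task 3 (Setup): parent_id=NULL -> NULL
  - task 4 (Train): parent_id=1 -> Migrate
  - task 5 (Plan): parent_id=NULL -> NULL

SQL:
SELECT a.name AS item, b.name AS parent
FROM tasks a
LEFT JOIN tasks b ON a.parent_id = b.id

Result:
item    | parent 
--------+--------
Migrate | NULL   
Deploy  | Migrate
Setup   | NULL   
Train   | Migrate
Plan    | NULL   


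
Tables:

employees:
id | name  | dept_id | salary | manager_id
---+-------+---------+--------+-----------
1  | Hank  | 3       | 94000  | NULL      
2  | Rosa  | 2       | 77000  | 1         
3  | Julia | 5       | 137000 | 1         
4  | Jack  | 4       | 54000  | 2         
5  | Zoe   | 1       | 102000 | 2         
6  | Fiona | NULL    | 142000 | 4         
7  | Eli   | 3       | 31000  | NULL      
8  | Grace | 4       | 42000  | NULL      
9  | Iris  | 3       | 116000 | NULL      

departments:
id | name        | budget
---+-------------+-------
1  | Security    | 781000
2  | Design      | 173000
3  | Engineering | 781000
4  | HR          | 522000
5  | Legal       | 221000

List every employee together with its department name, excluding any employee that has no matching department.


INNER JOIN keeps only employees rows whose dept_id matches an id in departments. Walk through each employee:
  - employee 1 (Hank): dept_id=3 -> matches Engineering
  - employee 2 (Rosa): dept_id=2 -> matches Design
  - employee 3 (Julia): dept_id=5 -> matches Legal
  - employee 4 (Jack): dept_id=4 -> matches HR
  - employee 5 (Zoe): dept_id=1 -> matches Security
  - employee 6 (Fiona): dept_id=NULL, no match -> dropped
  - employee 7 (Eli): dept_id=3 -> matches Engineering
  - employee 8 (Grace): dept_id=4 -> matches HR
  - employee 9 (Iris): dept_id=3 -> matches Engineering
So 1 of 9 rows is dropped.

SQL:
SELECT a.name, b.name AS department
FROM employees a
INNER JOIN departments b ON a.dept_id = b.id

Result:
name  | department 
------+------------
Hank  | Engineering
Rosa  | Design     
Julia | Legal      
Jack  | HR         
Zoe   | Security   
Eli   | Engineering
Grace | HR         
Iris  | Engineering


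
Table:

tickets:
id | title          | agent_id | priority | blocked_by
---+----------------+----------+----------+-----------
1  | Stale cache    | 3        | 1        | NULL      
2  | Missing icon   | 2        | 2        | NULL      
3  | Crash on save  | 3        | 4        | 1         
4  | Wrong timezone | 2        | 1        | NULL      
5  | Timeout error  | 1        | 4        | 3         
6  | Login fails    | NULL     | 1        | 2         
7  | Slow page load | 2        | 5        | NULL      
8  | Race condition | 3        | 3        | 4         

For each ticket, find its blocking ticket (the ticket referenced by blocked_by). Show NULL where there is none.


This is a self-join: tickets is joined to a second copy of itself, matching each row's blocked_by to another row's id. Use LEFT JOIN so rows with blocked_by=NULL are kept.
  - ticket 1 (Stale cache): blocked_by=NULL -> NULL
  - ticket 2 (Missing icon): blocked_by=NULL -> NULL
  - ticket 3 (Crash on save): blocked_by=1 -> Stale cache
  - ticket 4 (Wrong timezone): blocked_by=NULL -> NULL
  - ticket 5 (Timeout error): blocked_by=3 -> Crash on save
  - ticket 6 (Login fails): blocked_by=2 -> Missing icon
  - ticket 7 (Slow page load): blocked_by=NULL -> NULL
  - ticket 8 (Race condition): blocked_by=4 -> Wrong timezone

SQL:
SELECT a.title AS item, b.title AS blocked_by
FROM tickets a
LEFT JOIN tickets b ON a.blocked_by = b.id

Result:
item           | blocked_by    
---------------+---------------
Stale cache    | NULL          
Missing icon   | NULL          
Crash on save  | Stale cache   
Wrong timezone | NULL          
Timeout error  | Crash on save 
Login fails    | Missing icon  
Slow page load | NULL          
Race condition | Wrong timezone


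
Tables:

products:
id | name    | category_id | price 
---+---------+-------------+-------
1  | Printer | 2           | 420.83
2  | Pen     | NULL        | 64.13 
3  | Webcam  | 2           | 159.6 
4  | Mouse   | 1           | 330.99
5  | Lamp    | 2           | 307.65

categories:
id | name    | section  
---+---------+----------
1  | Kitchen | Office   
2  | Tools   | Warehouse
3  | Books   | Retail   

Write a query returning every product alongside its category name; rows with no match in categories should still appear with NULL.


LEFT JOIN keeps every row from products (the left table); where category_id has no match in categories, the category columns become NULL. Walk through each product:
  - product 1 (Printer): category_id=2 -> matches Tools
  - product 2 (Pen): category_id=NULL, no match -> kept with NULL
  - product 3 (Webcam): category_id=2 -> matches Tools
  - product 4 (Mouse): category_id=1 -> matches Kitchen
  - product 5 (Lamp): category_id=2 -> matches Tools
All 5 rows appear; 1 has NULL category.

SQL:
SELECT a.name, b.name AS category
FROM products a
LEFT JOIN categories b ON a.category_id = b.id

Result:
name    | category
--------+---------
Printer | Tools   
Pen     | NULL    
Webcam  | Tools   
Mouse   | Kitchen 
Lamp    | Tools   


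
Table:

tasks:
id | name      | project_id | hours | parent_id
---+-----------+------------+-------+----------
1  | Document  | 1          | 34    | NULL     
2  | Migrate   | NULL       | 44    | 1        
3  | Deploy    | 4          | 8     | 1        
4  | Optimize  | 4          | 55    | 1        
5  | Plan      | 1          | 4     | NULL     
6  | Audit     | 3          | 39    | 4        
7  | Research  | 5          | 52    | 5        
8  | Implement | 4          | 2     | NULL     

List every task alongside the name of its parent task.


This is a self-join: tasks is joined to a second copy of itself, matching each row's parent_id to another row's id. Use LEFT JOIN so rows with parent_id=NULL are kept.
  - task 1 (Document): parent_id=NULL -> NULL
  - task 2 (Migrate): parent_id=1 -> Document
  - task 3 (Deploy): parent_id=1 -> Document
  - task 4 (Optimize): parent_id=1 -> Document
  - task 5 (Plan): parent_id=NULL -> NULL
  - task 6 (Audit): parent_id=4 -> Optimize
  - task 7 (Research): parent_id=5 -> Plan
  - task 8 (Implement): parent_id=NULL -> NULL

SQL:
SELECT a.name AS item, b.name AS parent
FROM tasks a
LEFT JOIN tasks b ON a.parent_id = b.id

Result:
item      | parent  
----------+---------
Document  | NULL    
Migrate   | Document
Deploy    | Document
Optimize  | Document
Plan      | NULL    
Audit     | Optimize
Research  | Plan    
Implement | NULL    


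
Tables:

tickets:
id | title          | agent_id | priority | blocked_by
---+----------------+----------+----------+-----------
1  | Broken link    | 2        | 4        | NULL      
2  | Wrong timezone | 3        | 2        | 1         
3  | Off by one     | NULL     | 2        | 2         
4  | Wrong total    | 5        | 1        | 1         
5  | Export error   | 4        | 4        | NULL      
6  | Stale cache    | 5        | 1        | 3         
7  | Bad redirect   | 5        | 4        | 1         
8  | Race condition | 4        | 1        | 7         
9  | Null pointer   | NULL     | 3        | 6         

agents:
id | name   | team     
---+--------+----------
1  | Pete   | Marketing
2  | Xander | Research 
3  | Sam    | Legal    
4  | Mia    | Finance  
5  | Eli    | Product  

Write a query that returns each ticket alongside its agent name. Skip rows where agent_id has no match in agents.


INNER JOIN keeps only tickets rows whose agent_id matches an id in agents. Walk through each ticket:
  - ticket 1 (Broken link): agent_id=2 -> matches Xander
  - ticket 2 (Wrong timezone): agent_id=3 -> matches Sam
  - ticket 3 (Off by one): agent_id=NULL, no match -> dropped
  - ticket 4 (Wrong total): agent_id=5 -> matches Eli
  - ticket 5 (Export error): agent_id=4 -> matches Mia
  - ticket 6 (Stale cache): agent_id=5 -> matches Eli
  - ticket 7 (Bad redirect): agent_id=5 -> matches Eli
  - ticket 8 (Race condition): agent_id=4 -> matches Mia
  - ticket 9 (Null pointer): agent_id=NULL, no match -> dropped
So 2 of 9 rows are dropped.

SQL:
SELECT a.title, b.name AS agent
FROM tickets a
INNER JOIN agents b ON a.agent_id = b.id

Result:
title          | agent 
---------------+-------
Broken link    | Xander
Wrong timezone | Sam   
Wrong total    | Eli   
Export error   | Mia   
Stale cache    | Eli   
Bad redirect   | Eli   
Race condition | Mia   


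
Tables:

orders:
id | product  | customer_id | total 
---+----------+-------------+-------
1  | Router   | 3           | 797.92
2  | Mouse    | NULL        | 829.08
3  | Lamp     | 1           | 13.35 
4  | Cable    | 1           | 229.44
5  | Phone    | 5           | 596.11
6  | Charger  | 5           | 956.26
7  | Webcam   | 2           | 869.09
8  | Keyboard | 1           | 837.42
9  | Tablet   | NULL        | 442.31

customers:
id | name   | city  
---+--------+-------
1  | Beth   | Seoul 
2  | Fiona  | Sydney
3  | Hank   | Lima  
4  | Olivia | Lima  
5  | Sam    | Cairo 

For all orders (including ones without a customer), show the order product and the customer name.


LEFT JOIN keeps every row from orders (the left table); where customer_id has no match in customers, the customer columns become NULL. Walk through each order:
  - order 1 (Router): customer_id=3 -> matches Hank
  - order 2 (Mouse): customer_id=NULL, no match -> kept with NULL
  - order 3 (Lamp): customer_id=1 -> matches Beth
  - order 4 (Cable): customer_id=1 -> matches Beth
  - order 5 (Phone): customer_id=5 -> matches Sam
  - order 6 (Charger): customer_id=5 -> matches Sam
  - order 7 (Webcam): customer_id=2 -> matches Fiona
  - order 8 (Keyboard): customer_id=1 -> matches Beth
  - order 9 (Tablet): customer_id=NULL, no match -> kept with NULL
All 9 rows appear; 2 have NULL customer.

SQL:
SELECT a.product, b.name AS customer
FROM orders a
LEFT JOIN customers b ON a.customer_id = b.id

Result:
product  | customer
---------+---------
Router   | Hank    
Mouse    | NULL    
Lamp     | Beth    
Cable    | Beth    
Phone    | Sam     
Charger  | Sam     
Webcam   | Fiona   
Keyboard | Beth    
Tablet   | NULL    


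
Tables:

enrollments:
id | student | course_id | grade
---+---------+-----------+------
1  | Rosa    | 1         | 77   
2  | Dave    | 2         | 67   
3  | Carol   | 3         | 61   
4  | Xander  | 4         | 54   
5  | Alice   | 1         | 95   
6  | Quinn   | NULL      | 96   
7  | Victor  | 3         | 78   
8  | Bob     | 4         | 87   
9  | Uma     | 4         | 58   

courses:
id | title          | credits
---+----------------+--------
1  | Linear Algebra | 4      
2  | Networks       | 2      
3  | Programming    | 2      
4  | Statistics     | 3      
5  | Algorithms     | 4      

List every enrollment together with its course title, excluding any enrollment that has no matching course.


INNER JOIN keeps only enrollments rows whose course_id matches an id in courses. Walk through each enrollment:
  - enrollment 1 (Rosa): course_id=1 -> matches Linear Algebra
  - enrollment 2 (Dave): course_id=2 -> matches Networks
  - enrollment 3 (Carol): course_id=3 -> matches Programming
  - enrollment 4 (Xander): course_id=4 -> matches Statistics
  - enrollment 5 (Alice): course_id=1 -> matches Linear Algebra
  - enrollment 6 (Quinn): course_id=NULL, no match -> dropped
  - enrollment 7 (Victor): course_id=3 -> matches Programming
  - enrollment 8 (Bob): course_id=4 -> matches Statistics
  - enrollment 9 (Uma): course_id=4 -> matches Statistics
So 1 of 9 rows is dropped.

SQL:
SELECT a.student, b.title AS course
FROM enrollments a
INNER JOIN courses b ON a.course_id = b.id

Result:
student | course        
--------+---------------
Rosa    | Linear Algebra
Dave    | Networks      
Carol   | Programming   
Xander  | Statistics    
Alice   | Linear Algebra
Victor  | Programming   
Bob     | Statistics    
Uma     | Statistics    
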